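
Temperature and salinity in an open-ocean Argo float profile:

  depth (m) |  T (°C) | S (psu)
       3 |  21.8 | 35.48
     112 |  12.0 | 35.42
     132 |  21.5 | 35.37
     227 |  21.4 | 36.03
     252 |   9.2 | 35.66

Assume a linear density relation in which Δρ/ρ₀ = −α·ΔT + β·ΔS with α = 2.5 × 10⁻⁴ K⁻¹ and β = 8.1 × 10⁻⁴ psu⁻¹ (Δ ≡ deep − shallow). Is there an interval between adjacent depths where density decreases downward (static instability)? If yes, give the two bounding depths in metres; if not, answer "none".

Evaluate Δρ/ρ₀ = −αΔT + βΔS across each adjacent pair:
  3–112 m: −αΔT+βΔS = −(2.5 × 10⁻⁴)(-9.8)+(8.1 × 10⁻⁴)(-0.06) = 2.4 × 10⁻³ → stable
  112–132 m: −αΔT+βΔS = −(2.5 × 10⁻⁴)(+9.5)+(8.1 × 10⁻⁴)(-0.05) = -2.4 × 10⁻³ → UNSTABLE
  132–227 m: −αΔT+βΔS = −(2.5 × 10⁻⁴)(-0.1)+(8.1 × 10⁻⁴)(+0.66) = 5.6 × 10⁻⁴ → stable
  227–252 m: −αΔT+βΔS = −(2.5 × 10⁻⁴)(-12.2)+(8.1 × 10⁻⁴)(-0.37) = 2.8 × 10⁻³ → stable
The 112–132 m interval has Δρ < 0: lighter water underlies denser water.

112–132 m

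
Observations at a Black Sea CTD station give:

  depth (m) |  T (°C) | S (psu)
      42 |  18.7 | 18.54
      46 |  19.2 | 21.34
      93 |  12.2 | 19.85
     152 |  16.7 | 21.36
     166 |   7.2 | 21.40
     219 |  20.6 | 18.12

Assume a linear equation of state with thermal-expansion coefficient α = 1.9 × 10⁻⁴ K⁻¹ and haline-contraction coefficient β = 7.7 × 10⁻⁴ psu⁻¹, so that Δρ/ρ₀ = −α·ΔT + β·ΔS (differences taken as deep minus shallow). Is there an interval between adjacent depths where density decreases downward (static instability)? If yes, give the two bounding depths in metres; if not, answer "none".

166–219 m

Evaluate Δρ/ρ₀ = −αΔT + βΔS across each adjacent pair:
  42–46 m: −αΔT+βΔS = −(1.9 × 10⁻⁴)(+0.5)+(7.7 × 10⁻⁴)(+2.80) = 2.1 × 10⁻³ → stable
  46–93 m: −αΔT+βΔS = −(1.9 × 10⁻⁴)(-7.0)+(7.7 × 10⁻⁴)(-1.49) = 1.8 × 10⁻⁴ → stable
  93–152 m: −αΔT+βΔS = −(1.9 × 10⁻⁴)(+4.5)+(7.7 × 10⁻⁴)(+1.51) = 3.1 × 10⁻⁴ → stable
  152–166 m: −αΔT+βΔS = −(1.9 × 10⁻⁴)(-9.5)+(7.7 × 10⁻⁴)(+0.04) = 1.8 × 10⁻³ → stable
  166–219 m: −αΔT+βΔS = −(1.9 × 10⁻⁴)(+13.4)+(7.7 × 10⁻⁴)(-3.28) = -5.1 × 10⁻³ → UNSTABLE
The 166–219 m interval has Δρ < 0: lighter water underlies denser water.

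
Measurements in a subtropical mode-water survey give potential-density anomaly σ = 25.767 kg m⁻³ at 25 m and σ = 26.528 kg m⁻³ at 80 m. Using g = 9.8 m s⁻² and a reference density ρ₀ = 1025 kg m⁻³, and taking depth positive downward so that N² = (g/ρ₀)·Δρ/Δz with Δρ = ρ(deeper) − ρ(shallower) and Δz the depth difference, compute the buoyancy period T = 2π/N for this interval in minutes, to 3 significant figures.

9.10 min

Δρ = 1026.528 − 1025.767 = 0.761 kg m⁻³ over Δz = 80 − 25 = 55 m.
N² = (9.8/1025) × (0.761/55) = 1.3229 × 10⁻⁴ s⁻².
N = √(1.3229 × 10⁻⁴) = 0.011502 rad s⁻¹, so T = 2π/N = 546.27 s = 9.1045 min ≈ 9.10 min.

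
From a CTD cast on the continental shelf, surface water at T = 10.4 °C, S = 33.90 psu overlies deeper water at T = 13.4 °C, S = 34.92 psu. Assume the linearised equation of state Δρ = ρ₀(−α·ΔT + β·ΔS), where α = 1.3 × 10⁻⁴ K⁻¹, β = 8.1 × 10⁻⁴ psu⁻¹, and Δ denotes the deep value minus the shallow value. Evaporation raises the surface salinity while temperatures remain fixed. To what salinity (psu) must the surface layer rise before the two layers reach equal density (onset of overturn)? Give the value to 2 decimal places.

Neutral buoyancy requires −α(T_deep − T_surf) + β(S_deep − S_surf′) = 0.
S_surf′ = S_deep − (α/β)·ΔT = 34.92 − (1.3 × 10⁻⁴/8.1 × 10⁻⁴)·(+3.0) = 34.4385 psu.
Increase required: 34.4385 − 33.90 = 0.5385 psu.

34.44 psu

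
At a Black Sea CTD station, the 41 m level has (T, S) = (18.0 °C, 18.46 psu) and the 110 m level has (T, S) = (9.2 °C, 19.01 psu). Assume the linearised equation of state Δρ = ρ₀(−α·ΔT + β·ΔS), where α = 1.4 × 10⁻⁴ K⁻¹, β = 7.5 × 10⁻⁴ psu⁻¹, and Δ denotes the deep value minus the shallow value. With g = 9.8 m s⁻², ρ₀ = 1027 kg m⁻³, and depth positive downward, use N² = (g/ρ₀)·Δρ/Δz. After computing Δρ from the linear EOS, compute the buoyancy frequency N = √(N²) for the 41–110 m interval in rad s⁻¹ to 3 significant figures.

0.0153 rad s⁻¹

ΔT = -8.8 K, ΔS = +0.55 psu (deep − shallow).
Δρ/ρ₀ = −αΔT + βΔS = 1.232 × 10⁻³ + 4.125 × 10⁻⁴ = 1.6445 × 10⁻³, so Δρ ≈ 1.689 kg m⁻³.
N² = (g/ρ₀)·Δρ/Δz = g·(Δρ/ρ₀)/Δz = 9.8 × 1.6445 × 10⁻³ / 69 = 2.3357 × 10⁻⁴ s⁻².
N = √(2.3357 × 10⁻⁴) = 0.015283 rad s⁻¹ ≈ 0.0153 rad s⁻¹.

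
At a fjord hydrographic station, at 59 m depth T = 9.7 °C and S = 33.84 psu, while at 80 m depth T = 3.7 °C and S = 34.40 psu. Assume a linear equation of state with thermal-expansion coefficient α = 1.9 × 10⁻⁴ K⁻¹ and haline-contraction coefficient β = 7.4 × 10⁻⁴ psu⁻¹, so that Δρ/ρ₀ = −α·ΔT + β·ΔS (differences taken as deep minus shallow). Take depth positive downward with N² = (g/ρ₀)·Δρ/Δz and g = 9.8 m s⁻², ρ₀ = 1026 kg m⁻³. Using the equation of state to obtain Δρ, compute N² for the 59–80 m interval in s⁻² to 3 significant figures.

ΔT = -6.0 K, ΔS = +0.56 psu (deep − shallow).
Δρ/ρ₀ = −αΔT + βΔS = 1.14 × 10⁻³ + 4.144 × 10⁻⁴ = 1.5544 × 10⁻³, so Δρ ≈ 1.595 kg m⁻³.
N² = (g/ρ₀)·Δρ/Δz = g·(Δρ/ρ₀)/Δz = 9.8 × 1.5544 × 10⁻³ / 21 = 7.2539 × 10⁻⁴ s⁻² ≈ 7.25 × 10⁻⁴ s⁻².

7.25 × 10⁻⁴ s⁻²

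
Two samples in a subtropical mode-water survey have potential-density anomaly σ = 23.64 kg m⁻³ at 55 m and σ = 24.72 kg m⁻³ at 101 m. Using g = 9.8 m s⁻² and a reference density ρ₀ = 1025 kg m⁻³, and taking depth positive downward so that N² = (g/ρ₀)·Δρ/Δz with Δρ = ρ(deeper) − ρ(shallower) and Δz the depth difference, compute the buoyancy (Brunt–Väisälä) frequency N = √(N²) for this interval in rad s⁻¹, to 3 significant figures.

0.0150 rad s⁻¹

Δρ = 1024.72 − 1023.64 = 1.08 kg m⁻³ over Δz = 101 − 55 = 46 m.
N² = (9.8/1025) × (1.08/46) = 2.2448 × 10⁻⁴ s⁻².
N = √(2.2448 × 10⁻⁴) = 0.014983 rad s⁻¹ ≈ 0.0150 rad s⁻¹.
N² > 0, so the interval is statically stable.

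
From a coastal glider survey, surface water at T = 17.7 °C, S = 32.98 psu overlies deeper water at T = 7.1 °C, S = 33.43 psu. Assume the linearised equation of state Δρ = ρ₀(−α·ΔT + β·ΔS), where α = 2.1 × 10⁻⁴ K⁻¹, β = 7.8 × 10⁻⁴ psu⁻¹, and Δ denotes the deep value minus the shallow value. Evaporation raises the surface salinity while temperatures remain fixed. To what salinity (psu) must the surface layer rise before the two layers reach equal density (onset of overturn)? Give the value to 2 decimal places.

36.28 psu

Neutral buoyancy requires −α(T_deep − T_surf) + β(S_deep − S_surf′) = 0.
S_surf′ = S_deep − (α/β)·ΔT = 33.43 − (2.1 × 10⁻⁴/7.8 × 10⁻⁴)·(-10.6) = 36.2838 psu.
Increase required: 36.2838 − 32.98 = 3.3038 psu.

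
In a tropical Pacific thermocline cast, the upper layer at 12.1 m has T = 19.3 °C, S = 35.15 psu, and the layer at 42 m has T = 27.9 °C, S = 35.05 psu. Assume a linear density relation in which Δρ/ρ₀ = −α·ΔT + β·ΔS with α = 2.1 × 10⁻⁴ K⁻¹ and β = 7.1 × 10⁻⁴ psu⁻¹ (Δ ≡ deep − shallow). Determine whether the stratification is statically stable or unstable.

ΔT = 27.9 − 19.3 = +8.6 K and ΔS = 35.05 − 35.15 = -0.10 psu (deep − shallow).
−αΔT = -1.806 × 10⁻³; βΔS = -7.10 × 10⁻⁵; sum Δρ/ρ₀ = -1.877 × 10⁻³.
Δρ/ρ₀ < 0, so Δρ < 0: deeper water is lighter → statically unstable; the column would overturn.

unstable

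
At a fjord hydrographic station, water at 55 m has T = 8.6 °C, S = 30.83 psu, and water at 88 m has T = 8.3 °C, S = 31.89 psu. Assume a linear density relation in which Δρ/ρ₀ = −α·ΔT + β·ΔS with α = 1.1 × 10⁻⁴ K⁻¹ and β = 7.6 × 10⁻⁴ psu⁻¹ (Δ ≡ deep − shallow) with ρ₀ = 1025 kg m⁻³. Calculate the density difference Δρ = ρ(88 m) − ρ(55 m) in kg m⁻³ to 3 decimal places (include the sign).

+0.860 kg m⁻³

ΔT = -0.3 K, ΔS = +1.06 psu (deep − shallow).
Δρ/ρ₀ = −(1.1 × 10⁻⁴)(-0.3) + (7.6 × 10⁻⁴)(+1.06) = 8.386 × 10⁻⁴.
Δρ = 1025 × (8.386 × 10⁻⁴) = +0.860 kg m⁻³.
Positive Δρ: denser below, stable.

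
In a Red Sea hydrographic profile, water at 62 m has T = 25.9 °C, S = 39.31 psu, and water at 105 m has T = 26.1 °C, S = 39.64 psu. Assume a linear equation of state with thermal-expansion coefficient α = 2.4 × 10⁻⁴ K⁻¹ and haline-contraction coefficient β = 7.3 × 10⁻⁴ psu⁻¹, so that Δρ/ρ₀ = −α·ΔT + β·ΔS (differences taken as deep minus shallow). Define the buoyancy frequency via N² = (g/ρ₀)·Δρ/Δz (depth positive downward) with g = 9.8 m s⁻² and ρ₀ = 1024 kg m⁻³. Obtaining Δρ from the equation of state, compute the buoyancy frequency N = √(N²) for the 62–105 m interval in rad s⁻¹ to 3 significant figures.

6.63 × 10⁻³ rad s⁻¹

ΔT = +0.2 K, ΔS = +0.33 psu (deep − shallow).
Δρ/ρ₀ = −αΔT + βΔS = -4.80 × 10⁻⁵ + 2.409 × 10⁻⁴ = 1.929 × 10⁻⁴, so Δρ ≈ 0.1975 kg m⁻³.
N² = (g/ρ₀)·Δρ/Δz = g·(Δρ/ρ₀)/Δz = 9.8 × 1.929 × 10⁻⁴ / 43 = 4.3963 × 10⁻⁵ s⁻².
N = √(4.3963 × 10⁻⁵) = 6.6305 × 10⁻³ rad s⁻¹ ≈ 6.63 × 10⁻³ rad s⁻¹.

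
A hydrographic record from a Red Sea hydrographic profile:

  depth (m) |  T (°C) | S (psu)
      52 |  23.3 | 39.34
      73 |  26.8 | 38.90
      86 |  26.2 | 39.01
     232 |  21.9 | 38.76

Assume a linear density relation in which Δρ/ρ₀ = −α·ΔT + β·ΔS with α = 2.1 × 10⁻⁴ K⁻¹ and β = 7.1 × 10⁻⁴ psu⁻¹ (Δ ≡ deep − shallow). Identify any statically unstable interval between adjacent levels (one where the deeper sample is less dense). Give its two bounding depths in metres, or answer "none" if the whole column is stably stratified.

52–73 m

Evaluate Δρ/ρ₀ = −αΔT + βΔS across each adjacent pair:
  52–73 m: −αΔT+βΔS = −(2.1 × 10⁻⁴)(+3.5)+(7.1 × 10⁻⁴)(-0.44) = -1.0 × 10⁻³ → UNSTABLE
  73–86 m: −αΔT+βΔS = −(2.1 × 10⁻⁴)(-0.6)+(7.1 × 10⁻⁴)(+0.11) = 2.0 × 10⁻⁴ → stable
  86–232 m: −αΔT+βΔS = −(2.1 × 10⁻⁴)(-4.3)+(7.1 × 10⁻⁴)(-0.25) = 7.3 × 10⁻⁴ → stable
The 52–73 m interval has Δρ < 0: lighter water underlies denser water.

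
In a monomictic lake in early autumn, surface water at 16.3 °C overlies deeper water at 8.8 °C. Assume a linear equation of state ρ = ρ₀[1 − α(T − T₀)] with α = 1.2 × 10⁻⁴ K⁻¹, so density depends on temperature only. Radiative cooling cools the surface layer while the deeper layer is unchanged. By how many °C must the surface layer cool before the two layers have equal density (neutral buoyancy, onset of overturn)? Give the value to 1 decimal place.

With temperature the only control, equal density requires T_surf′ = T_deep.
T_surf′ = 8.8 °C.
Cooling required: 16.3 − 8.8 = 7.5 °C.

7.5 °C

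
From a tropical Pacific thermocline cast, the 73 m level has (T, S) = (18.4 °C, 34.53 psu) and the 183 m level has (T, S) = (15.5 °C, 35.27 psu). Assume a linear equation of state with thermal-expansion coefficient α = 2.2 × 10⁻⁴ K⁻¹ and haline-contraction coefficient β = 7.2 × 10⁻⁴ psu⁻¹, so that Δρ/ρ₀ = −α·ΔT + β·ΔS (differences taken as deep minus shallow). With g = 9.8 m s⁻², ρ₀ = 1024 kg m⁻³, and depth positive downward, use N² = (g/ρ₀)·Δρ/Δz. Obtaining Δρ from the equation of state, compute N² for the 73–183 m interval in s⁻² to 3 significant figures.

1.04 × 10⁻⁴ s⁻²

ΔT = -2.9 K, ΔS = +0.74 psu (deep − shallow).
Δρ/ρ₀ = −αΔT + βΔS = 6.38 × 10⁻⁴ + 5.328 × 10⁻⁴ = 1.1708 × 10⁻³, so Δρ ≈ 1.199 kg m⁻³.
N² = (g/ρ₀)·Δρ/Δz = g·(Δρ/ρ₀)/Δz = 9.8 × 1.1708 × 10⁻³ / 110 = 1.0431 × 10⁻⁴ s⁻² ≈ 1.04 × 10⁻⁴ s⁻².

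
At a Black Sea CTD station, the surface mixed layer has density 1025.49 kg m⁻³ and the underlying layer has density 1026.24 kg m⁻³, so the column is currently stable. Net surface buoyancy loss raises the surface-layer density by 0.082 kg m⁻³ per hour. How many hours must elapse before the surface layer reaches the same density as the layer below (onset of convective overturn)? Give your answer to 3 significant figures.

Density deficit of the surface layer: 1026.24 − 1025.49 = 0.75 kg m⁻³.
Required change = 0.75 / 0.082 = 9.15 hours.

9.15 hours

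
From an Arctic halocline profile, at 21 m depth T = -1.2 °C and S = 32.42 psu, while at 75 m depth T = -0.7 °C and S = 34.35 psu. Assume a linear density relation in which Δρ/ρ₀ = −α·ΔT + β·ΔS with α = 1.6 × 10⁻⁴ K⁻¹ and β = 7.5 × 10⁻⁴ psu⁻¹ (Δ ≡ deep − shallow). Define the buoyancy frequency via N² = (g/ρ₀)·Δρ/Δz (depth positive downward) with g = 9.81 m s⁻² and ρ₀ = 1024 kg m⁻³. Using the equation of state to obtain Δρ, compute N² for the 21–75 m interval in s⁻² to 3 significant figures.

2.48 × 10⁻⁴ s⁻²

ΔT = +0.5 K, ΔS = +1.93 psu (deep − shallow).
Δρ/ρ₀ = −αΔT + βΔS = -8.00 × 10⁻⁵ + 1.4475 × 10⁻³ = 1.3675 × 10⁻³, so Δρ ≈ 1.400 kg m⁻³.
N² = (g/ρ₀)·Δρ/Δz = g·(Δρ/ρ₀)/Δz = 9.81 × 1.3675 × 10⁻³ / 54 = 2.4843 × 10⁻⁴ s⁻² ≈ 2.48 × 10⁻⁴ s⁻².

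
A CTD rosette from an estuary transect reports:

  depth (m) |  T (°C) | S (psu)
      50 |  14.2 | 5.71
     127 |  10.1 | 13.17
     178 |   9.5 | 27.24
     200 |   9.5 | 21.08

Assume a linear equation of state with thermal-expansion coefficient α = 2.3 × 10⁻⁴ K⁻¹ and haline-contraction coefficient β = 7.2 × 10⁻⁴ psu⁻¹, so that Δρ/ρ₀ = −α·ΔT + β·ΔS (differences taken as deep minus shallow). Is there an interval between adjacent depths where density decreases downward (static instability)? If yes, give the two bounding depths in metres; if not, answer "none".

Evaluate Δρ/ρ₀ = −αΔT + βΔS across each adjacent pair:
  50–127 m: −αΔT+βΔS = −(2.3 × 10⁻⁴)(-4.1)+(7.2 × 10⁻⁴)(+7.46) = 6.3 × 10⁻³ → stable
  127–178 m: −αΔT+βΔS = −(2.3 × 10⁻⁴)(-0.6)+(7.2 × 10⁻⁴)(+14.07) = 0.010 → stable
  178–200 m: −αΔT+βΔS = −(2.3 × 10⁻⁴)(+0.0)+(7.2 × 10⁻⁴)(-6.16) = -4.4 × 10⁻³ → UNSTABLE
The 178–200 m interval has Δρ < 0: lighter water underlies denser water.

178–200 m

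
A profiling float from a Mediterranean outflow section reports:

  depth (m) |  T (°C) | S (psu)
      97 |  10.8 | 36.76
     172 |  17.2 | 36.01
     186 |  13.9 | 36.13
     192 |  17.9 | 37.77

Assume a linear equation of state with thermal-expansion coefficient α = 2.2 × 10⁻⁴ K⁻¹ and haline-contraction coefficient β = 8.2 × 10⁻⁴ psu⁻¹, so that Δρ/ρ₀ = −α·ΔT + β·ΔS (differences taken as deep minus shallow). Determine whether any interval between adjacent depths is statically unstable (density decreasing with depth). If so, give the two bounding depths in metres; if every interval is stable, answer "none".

97–172 m

Evaluate Δρ/ρ₀ = −αΔT + βΔS across each adjacent pair:
  97–172 m: −αΔT+βΔS = −(2.2 × 10⁻⁴)(+6.4)+(8.2 × 10⁻⁴)(-0.75) = -2.0 × 10⁻³ → UNSTABLE
  172–186 m: −αΔT+βΔS = −(2.2 × 10⁻⁴)(-3.3)+(8.2 × 10⁻⁴)(+0.12) = 8.2 × 10⁻⁴ → stable
  186–192 m: −αΔT+βΔS = −(2.2 × 10⁻⁴)(+4.0)+(8.2 × 10⁻⁴)(+1.64) = 4.6 × 10⁻⁴ → stable
The 97–172 m interval has Δρ < 0: lighter water underlies denser water.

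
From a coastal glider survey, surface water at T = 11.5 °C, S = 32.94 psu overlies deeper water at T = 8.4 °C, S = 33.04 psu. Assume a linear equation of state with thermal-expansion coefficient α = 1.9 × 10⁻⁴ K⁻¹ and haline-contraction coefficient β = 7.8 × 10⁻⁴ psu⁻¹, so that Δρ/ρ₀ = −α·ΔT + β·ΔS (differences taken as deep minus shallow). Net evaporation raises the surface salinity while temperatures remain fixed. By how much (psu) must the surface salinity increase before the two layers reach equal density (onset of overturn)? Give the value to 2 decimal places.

Neutral buoyancy requires −α(T_deep − T_surf) + β(S_deep − S_surf′) = 0.
S_surf′ = S_deep − (α/β)·ΔT = 33.04 − (1.9 × 10⁻⁴/7.8 × 10⁻⁴)·(-3.1) = 33.7951 psu.
Increase required: 33.7951 − 32.94 = 0.8551 psu.

0.86 psu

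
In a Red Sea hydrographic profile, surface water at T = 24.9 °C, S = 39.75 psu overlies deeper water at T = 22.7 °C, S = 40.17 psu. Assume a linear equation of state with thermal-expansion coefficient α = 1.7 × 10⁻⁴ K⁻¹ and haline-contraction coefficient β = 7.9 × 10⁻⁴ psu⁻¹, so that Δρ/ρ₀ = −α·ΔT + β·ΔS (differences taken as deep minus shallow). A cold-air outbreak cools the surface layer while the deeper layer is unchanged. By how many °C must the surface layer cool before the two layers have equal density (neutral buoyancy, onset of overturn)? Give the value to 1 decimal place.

4.2 °C

Neutral buoyancy requires Δρ = 0, i.e. −α(T_deep − T_surf′) + β(S_deep − S_surf) = 0.
T_surf′ = T_deep − (β/α)·ΔS = 22.7 − (7.9 × 10⁻⁴/1.7 × 10⁻⁴)·(+0.42) = 20.748 °C.
Cooling required: 24.9 − (20.748) = 4.152 °C.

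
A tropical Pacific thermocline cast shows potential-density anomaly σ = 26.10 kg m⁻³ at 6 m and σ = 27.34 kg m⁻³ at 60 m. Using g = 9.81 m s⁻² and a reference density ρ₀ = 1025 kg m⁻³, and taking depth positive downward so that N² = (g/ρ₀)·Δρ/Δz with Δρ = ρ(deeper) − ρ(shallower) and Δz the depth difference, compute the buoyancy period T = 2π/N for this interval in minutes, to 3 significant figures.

Δρ = 1027.34 − 1026.10 = 1.24 kg m⁻³ over Δz = 60 − 6 = 54 m.
N² = (9.81/1025) × (1.24/54) = 2.1977 × 10⁻⁴ s⁻².
N = √(2.1977 × 10⁻⁴) = 0.014825 rad s⁻¹, so T = 2π/N = 423.82 s = 7.0637 min ≈ 7.06 min.

7.06 min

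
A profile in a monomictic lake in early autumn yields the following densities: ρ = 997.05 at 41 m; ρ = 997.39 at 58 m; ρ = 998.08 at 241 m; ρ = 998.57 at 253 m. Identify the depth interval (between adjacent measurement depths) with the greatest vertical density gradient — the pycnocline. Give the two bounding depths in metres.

Compute the density gradient over each adjacent pair:
  41–58 m: Δρ/Δz = 0.34/17 = 0.020 kg m⁻⁴
  58–241 m: Δρ/Δz = 0.69/183 = 3.8 × 10⁻³ kg m⁻⁴
  241–253 m: Δρ/Δz = 0.49/12 = 0.041 kg m⁻⁴
The largest gradient is in the 241–253 m interval — the pycnocline.

241–253 m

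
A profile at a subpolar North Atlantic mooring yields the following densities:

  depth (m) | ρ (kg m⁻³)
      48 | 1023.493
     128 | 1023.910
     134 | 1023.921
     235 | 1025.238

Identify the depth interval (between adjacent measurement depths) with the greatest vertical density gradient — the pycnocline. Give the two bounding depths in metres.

Compute the density gradient over each adjacent pair:
  48–128 m: Δρ/Δz = 0.417/80 = 5.2 × 10⁻³ kg m⁻⁴
  128–134 m: Δρ/Δz = 0.011/6 = 1.8 × 10⁻³ kg m⁻⁴
  134–235 m: Δρ/Δz = 1.317/101 = 0.013 kg m⁻⁴
The largest gradient is in the 134–235 m interval — the pycnocline.

134–235 m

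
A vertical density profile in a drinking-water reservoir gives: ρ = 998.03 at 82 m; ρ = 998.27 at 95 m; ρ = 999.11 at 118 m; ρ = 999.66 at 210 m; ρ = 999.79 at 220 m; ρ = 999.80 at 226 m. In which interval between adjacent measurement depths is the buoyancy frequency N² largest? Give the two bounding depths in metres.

Compute the density gradient over each adjacent pair:
  82–95 m: Δρ/Δz = 0.24/13 = 0.018 kg m⁻⁴
  95–118 m: Δρ/Δz = 0.84/23 = 0.037 kg m⁻⁴
  118–210 m: Δρ/Δz = 0.55/92 = 6.0 × 10⁻³ kg m⁻⁴
  210–220 m: Δρ/Δz = 0.13/10 = 0.013 kg m⁻⁴
  220–226 m: Δρ/Δz = 0.01/6 = 1.7 × 10⁻³ kg m⁻⁴
The largest gradient is in the 95–118 m interval — the pycnocline.

95–118 m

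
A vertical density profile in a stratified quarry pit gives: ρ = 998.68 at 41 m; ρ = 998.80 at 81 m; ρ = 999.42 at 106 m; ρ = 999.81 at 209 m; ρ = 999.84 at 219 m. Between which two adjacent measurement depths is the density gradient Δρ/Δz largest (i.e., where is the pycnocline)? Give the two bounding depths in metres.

81–106 m

Compute the density gradient over each adjacent pair:
  41–81 m: Δρ/Δz = 0.12/40 = 3.0 × 10⁻³ kg m⁻⁴
  81–106 m: Δρ/Δz = 0.62/25 = 0.025 kg m⁻⁴
  106–209 m: Δρ/Δz = 0.39/103 = 3.8 × 10⁻³ kg m⁻⁴
  209–219 m: Δρ/Δz = 0.03/10 = 3.0 × 10⁻³ kg m⁻⁴
The largest gradient is in the 81–106 m interval — the pycnocline.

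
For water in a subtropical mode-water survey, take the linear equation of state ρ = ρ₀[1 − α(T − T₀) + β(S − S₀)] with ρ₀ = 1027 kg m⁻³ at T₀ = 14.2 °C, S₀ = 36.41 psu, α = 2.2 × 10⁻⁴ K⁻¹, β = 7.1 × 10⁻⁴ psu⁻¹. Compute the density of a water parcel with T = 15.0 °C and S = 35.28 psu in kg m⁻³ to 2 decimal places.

1026.00 kg m⁻³

T − T₀ = +0.8 K, S − S₀ = -1.13 psu.
Bracket = 1 − α·(+0.8) + β·(-1.13) = 1 + (-9.783 × 10⁻⁴) = 0.9990217.
ρ = 1027 × 0.9990217 = 1026.00 kg m⁻³.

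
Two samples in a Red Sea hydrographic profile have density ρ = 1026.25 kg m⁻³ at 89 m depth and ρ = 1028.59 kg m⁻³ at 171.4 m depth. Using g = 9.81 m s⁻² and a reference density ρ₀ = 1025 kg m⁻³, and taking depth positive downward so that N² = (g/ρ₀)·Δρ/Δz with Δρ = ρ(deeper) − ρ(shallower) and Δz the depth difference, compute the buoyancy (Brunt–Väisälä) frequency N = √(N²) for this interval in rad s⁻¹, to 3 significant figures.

Δρ = 1028.59 − 1026.25 = 2.34 kg m⁻³ over Δz = 171.4 − 89 = 82.4 m.
N² = (9.81/1025) × (2.34/82.4) = 2.7179 × 10⁻⁴ s⁻².
N = √(2.7179 × 10⁻⁴) = 0.016486 rad s⁻¹ ≈ 0.0165 rad s⁻¹.

0.0165 rad s⁻¹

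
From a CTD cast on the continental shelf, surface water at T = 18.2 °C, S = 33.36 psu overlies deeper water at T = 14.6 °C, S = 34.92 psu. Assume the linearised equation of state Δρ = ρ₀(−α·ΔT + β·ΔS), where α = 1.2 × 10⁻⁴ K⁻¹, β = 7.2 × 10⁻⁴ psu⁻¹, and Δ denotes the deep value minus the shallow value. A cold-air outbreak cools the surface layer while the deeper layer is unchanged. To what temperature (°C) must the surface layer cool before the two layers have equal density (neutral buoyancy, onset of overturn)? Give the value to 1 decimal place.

5.2 °C

Neutral buoyancy requires Δρ = 0, i.e. −α(T_deep − T_surf′) + β(S_deep − S_surf) = 0.
T_surf′ = T_deep − (β/α)·ΔS = 14.6 − (7.2 × 10⁻⁴/1.2 × 10⁻⁴)·(+1.56) = 5.240 °C.
Cooling required: 18.2 − (5.240) = 12.960 °C.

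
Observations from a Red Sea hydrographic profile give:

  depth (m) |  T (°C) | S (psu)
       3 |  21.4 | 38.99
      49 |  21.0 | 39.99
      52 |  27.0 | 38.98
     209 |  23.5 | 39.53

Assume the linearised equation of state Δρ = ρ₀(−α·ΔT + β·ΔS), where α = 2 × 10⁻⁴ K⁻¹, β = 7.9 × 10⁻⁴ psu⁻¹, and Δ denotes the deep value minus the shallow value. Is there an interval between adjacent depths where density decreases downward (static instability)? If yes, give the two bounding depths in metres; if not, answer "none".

Evaluate Δρ/ρ₀ = −αΔT + βΔS across each adjacent pair:
  3–49 m: −αΔT+βΔS = −(2 × 10⁻⁴)(-0.4)+(7.9 × 10⁻⁴)(+1.00) = 8.7 × 10⁻⁴ → stable
  49–52 m: −αΔT+βΔS = −(2 × 10⁻⁴)(+6.0)+(7.9 × 10⁻⁴)(-1.01) = -2.0 × 10⁻³ → UNSTABLE
  52–209 m: −αΔT+βΔS = −(2 × 10⁻⁴)(-3.5)+(7.9 × 10⁻⁴)(+0.55) = 1.1 × 10⁻³ → stable
The 49–52 m interval has Δρ < 0: lighter water underlies denser water.

49–52 m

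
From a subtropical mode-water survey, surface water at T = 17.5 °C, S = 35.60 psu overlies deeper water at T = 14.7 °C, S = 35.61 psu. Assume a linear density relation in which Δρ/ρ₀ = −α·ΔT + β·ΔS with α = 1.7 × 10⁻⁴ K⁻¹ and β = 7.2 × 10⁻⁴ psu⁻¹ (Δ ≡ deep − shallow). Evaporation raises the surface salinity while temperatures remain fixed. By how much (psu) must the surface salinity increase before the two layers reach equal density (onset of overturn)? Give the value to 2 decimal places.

Neutral buoyancy requires −α(T_deep − T_surf) + β(S_deep − S_surf′) = 0.
S_surf′ = S_deep − (α/β)·ΔT = 35.61 − (1.7 × 10⁻⁴/7.2 × 10⁻⁴)·(-2.8) = 36.2711 psu.
Increase required: 36.2711 − 35.60 = 0.6711 psu.

0.67 psu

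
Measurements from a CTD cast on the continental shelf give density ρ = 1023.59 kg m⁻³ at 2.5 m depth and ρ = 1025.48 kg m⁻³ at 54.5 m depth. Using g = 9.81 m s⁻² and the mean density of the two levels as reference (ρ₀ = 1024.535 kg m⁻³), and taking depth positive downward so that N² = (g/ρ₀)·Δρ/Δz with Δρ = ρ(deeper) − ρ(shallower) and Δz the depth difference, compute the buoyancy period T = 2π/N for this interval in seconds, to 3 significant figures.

337 s

Δρ = 1025.48 − 1023.59 = 1.89 kg m⁻³ over Δz = 54.5 − 2.5 = 52 m.
N² = (9.81/1024.535) × (1.89/52) = 3.4802 × 10⁻⁴ s⁻².
N = √(3.4802 × 10⁻⁴) = 0.018655 rad s⁻¹, so T = 2π/N = 336.81 s ≈ 337 s.
N² > 0, so the interval is statically stable.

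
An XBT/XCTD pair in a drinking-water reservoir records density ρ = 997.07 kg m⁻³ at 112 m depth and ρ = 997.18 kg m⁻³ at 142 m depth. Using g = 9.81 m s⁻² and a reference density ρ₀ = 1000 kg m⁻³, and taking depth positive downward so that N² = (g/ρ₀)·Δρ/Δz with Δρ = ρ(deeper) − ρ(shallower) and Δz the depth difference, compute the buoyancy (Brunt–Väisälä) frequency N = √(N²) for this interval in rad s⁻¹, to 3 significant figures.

Δρ = 997.18 − 997.07 = 0.11 kg m⁻³ over Δz = 142 − 112 = 30 m.
N² = (9.81/1000) × (0.11/30) = 3.5970 × 10⁻⁵ s⁻².
N = √(3.5970 × 10⁻⁵) = 5.9975 × 10⁻³ rad s⁻¹ ≈ 6.00 × 10⁻³ rad s⁻¹.

6.00 × 10⁻³ rad s⁻¹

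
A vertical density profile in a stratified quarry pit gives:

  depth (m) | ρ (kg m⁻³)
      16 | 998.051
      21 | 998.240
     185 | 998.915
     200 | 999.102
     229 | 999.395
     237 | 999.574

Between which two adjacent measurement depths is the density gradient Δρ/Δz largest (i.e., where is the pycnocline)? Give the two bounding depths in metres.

16–21 m

Compute the density gradient over each adjacent pair:
  16–21 m: Δρ/Δz = 0.189/5 = 0.038 kg m⁻⁴
  21–185 m: Δρ/Δz = 0.675/164 = 4.1 × 10⁻³ kg m⁻⁴
  185–200 m: Δρ/Δz = 0.187/15 = 0.012 kg m⁻⁴
  200–229 m: Δρ/Δz = 0.293/29 = 0.010 kg m⁻⁴
  229–237 m: Δρ/Δz = 0.179/8 = 0.022 kg m⁻⁴
The largest gradient is in the 16–21 m interval — the pycnocline.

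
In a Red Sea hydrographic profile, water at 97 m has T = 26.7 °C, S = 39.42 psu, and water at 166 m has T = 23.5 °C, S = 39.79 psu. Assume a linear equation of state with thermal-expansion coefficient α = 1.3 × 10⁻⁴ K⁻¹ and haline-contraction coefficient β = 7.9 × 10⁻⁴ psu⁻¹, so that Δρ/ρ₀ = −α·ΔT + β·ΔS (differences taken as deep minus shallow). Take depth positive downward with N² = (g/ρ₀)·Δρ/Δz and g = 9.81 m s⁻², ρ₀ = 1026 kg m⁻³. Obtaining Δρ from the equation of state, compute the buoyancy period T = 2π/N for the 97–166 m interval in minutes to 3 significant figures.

ΔT = -3.2 K, ΔS = +0.37 psu (deep − shallow).
Δρ/ρ₀ = −αΔT + βΔS = 4.16 × 10⁻⁴ + 2.923 × 10⁻⁴ = 7.083 × 10⁻⁴, so Δρ ≈ 0.7267 kg m⁻³.
N² = (g/ρ₀)·Δρ/Δz = g·(Δρ/ρ₀)/Δz = 9.81 × 7.083 × 10⁻⁴ / 69 = 1.0070 × 10⁻⁴ s⁻².
N = √(1.0070 × 10⁻⁴) = 0.010035 rad s⁻¹ → T = 2π/N = 626.13 s = 10.435 min ≈ 10.4 min.

10.4 min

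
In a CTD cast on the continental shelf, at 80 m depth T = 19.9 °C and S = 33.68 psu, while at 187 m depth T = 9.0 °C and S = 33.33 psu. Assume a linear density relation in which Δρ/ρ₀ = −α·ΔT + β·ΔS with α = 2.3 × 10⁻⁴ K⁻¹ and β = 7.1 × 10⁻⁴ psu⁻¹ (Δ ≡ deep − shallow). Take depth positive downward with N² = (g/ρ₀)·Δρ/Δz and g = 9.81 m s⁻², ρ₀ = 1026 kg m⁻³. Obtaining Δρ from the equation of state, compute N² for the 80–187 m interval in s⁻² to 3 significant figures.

ΔT = -10.9 K, ΔS = -0.35 psu (deep − shallow).
Δρ/ρ₀ = −αΔT + βΔS = 2.507 × 10⁻³ − 2.485 × 10⁻⁴ = 2.2585 × 10⁻³, so Δρ ≈ 2.317 kg m⁻³.
N² = (g/ρ₀)·Δρ/Δz = g·(Δρ/ρ₀)/Δz = 9.81 × 2.2585 × 10⁻³ / 107 = 2.0706 × 10⁻⁴ s⁻² ≈ 2.07 × 10⁻⁴ s⁻².

2.07 × 10⁻⁴ s⁻²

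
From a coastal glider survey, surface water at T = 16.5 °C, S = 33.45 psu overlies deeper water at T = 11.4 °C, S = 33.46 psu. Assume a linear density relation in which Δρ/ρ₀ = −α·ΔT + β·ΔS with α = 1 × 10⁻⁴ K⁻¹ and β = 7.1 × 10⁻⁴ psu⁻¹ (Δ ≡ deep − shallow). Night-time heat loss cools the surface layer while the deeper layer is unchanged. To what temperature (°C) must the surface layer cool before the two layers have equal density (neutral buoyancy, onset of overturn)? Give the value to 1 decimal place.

11.3 °C

Neutral buoyancy requires Δρ = 0, i.e. −α(T_deep − T_surf′) + β(S_deep − S_surf) = 0.
T_surf′ = T_deep − (β/α)·ΔS = 11.4 − (7.1 × 10⁻⁴/1 × 10⁻⁴)·(+0.01) = 11.329 °C.
Cooling required: 16.5 − (11.329) = 5.171 °C.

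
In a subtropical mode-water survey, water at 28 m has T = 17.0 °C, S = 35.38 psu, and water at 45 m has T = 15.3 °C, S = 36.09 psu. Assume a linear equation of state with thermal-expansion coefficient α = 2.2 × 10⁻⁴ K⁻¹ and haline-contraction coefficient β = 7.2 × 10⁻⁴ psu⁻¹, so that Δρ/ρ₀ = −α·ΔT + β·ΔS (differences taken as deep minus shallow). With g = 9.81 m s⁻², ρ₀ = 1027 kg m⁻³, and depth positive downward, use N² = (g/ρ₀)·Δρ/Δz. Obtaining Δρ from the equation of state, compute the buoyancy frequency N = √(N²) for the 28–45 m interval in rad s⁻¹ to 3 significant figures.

ΔT = -1.7 K, ΔS = +0.71 psu (deep − shallow).
Δρ/ρ₀ = −αΔT + βΔS = 3.74 × 10⁻⁴ + 5.112 × 10⁻⁴ = 8.852 × 10⁻⁴, so Δρ ≈ 0.9091 kg m⁻³.
N² = (g/ρ₀)·Δρ/Δz = g·(Δρ/ρ₀)/Δz = 9.81 × 8.852 × 10⁻⁴ / 17 = 5.1081 × 10⁻⁴ s⁻².
N = √(5.1081 × 10⁻⁴) = 0.022601 rad s⁻¹ ≈ 0.0226 rad s⁻¹.

0.0226 rad s⁻¹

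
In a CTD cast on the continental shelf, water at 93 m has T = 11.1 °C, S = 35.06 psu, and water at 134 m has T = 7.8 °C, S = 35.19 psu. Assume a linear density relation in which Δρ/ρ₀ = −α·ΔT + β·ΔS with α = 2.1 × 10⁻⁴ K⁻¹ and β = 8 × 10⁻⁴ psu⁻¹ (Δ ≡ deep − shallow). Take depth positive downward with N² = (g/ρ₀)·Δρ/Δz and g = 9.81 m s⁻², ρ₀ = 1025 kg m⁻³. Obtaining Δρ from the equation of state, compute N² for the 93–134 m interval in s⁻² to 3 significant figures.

1.91 × 10⁻⁴ s⁻²

ΔT = -3.3 K, ΔS = +0.13 psu (deep − shallow).
Δρ/ρ₀ = −αΔT + βΔS = 6.93 × 10⁻⁴ + 1.04 × 10⁻⁴ = 7.97 × 10⁻⁴, so Δρ ≈ 0.8169 kg m⁻³.
N² = (g/ρ₀)·Δρ/Δz = g·(Δρ/ρ₀)/Δz = 9.81 × 7.97 × 10⁻⁴ / 41 = 1.9070 × 10⁻⁴ s⁻² ≈ 1.91 × 10⁻⁴ s⁻².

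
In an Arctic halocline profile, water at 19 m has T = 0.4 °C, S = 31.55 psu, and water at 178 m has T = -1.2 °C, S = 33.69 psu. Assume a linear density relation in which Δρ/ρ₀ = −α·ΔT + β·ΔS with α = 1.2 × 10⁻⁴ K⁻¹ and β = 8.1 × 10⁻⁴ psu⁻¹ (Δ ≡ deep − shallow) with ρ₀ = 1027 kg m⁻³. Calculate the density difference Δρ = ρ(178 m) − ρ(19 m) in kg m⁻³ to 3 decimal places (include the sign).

ΔT = -1.6 K, ΔS = +2.14 psu (deep − shallow).
Δρ/ρ₀ = −(1.2 × 10⁻⁴)(-1.6) + (8.1 × 10⁻⁴)(+2.14) = 1.9254 × 10⁻³.
Δρ = 1027 × (1.9254 × 10⁻³) = +1.977 kg m⁻³.
Positive Δρ: denser below, stable.

+1.977 kg m⁻³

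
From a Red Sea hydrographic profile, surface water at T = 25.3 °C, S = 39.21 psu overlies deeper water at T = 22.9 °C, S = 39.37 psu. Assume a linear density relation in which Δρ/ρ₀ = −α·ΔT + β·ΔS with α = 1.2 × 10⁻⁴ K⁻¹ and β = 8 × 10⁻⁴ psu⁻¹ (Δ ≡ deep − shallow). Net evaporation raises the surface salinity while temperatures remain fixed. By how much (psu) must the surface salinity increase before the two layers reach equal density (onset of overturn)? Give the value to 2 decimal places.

Neutral buoyancy requires −α(T_deep − T_surf) + β(S_deep − S_surf′) = 0.
S_surf′ = S_deep − (α/β)·ΔT = 39.37 − (1.2 × 10⁻⁴/8 × 10⁻⁴)·(-2.4) = 39.7300 psu.
Increase required: 39.7300 − 39.21 = 0.5200 psu.

0.52 psu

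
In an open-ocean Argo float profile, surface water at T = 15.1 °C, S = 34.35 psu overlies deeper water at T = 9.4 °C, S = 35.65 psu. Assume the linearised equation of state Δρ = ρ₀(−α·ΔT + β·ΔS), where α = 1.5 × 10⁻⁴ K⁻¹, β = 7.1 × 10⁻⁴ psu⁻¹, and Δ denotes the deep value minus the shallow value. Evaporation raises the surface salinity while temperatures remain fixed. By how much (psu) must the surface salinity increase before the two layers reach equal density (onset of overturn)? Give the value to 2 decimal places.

2.50 psu

Neutral buoyancy requires −α(T_deep − T_surf) + β(S_deep − S_surf′) = 0.
S_surf′ = S_deep − (α/β)·ΔT = 35.65 − (1.5 × 10⁻⁴/7.1 × 10⁻⁴)·(-5.7) = 36.8542 psu.
Increase required: 36.8542 − 34.35 = 2.5042 psu.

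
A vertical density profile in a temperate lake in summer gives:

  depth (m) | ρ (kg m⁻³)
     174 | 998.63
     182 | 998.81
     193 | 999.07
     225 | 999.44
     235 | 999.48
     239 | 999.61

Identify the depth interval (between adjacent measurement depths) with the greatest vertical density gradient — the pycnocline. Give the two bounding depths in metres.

Compute the density gradient over each adjacent pair:
  174–182 m: Δρ/Δz = 0.18/8 = 0.022 kg m⁻⁴
  182–193 m: Δρ/Δz = 0.26/11 = 0.024 kg m⁻⁴
  193–225 m: Δρ/Δz = 0.37/32 = 0.012 kg m⁻⁴
  225–235 m: Δρ/Δz = 0.04/10 = 4.0 × 10⁻³ kg m⁻⁴
  235–239 m: Δρ/Δz = 0.13/4 = 0.033 kg m⁻⁴
The largest gradient is in the 235–239 m interval — the pycnocline.

235–239 m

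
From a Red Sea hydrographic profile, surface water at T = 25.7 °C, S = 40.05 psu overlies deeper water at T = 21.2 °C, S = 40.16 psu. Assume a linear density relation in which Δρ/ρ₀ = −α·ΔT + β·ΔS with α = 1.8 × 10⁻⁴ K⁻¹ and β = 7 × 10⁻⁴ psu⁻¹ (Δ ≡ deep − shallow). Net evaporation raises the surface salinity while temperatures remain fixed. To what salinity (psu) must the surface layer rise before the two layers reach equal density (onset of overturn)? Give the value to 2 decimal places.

41.32 psu

Neutral buoyancy requires −α(T_deep − T_surf) + β(S_deep − S_surf′) = 0.
S_surf′ = S_deep − (α/β)·ΔT = 40.16 − (1.8 × 10⁻⁴/7 × 10⁻⁴)·(-4.5) = 41.3171 psu.
Increase required: 41.3171 − 40.05 = 1.2671 psu.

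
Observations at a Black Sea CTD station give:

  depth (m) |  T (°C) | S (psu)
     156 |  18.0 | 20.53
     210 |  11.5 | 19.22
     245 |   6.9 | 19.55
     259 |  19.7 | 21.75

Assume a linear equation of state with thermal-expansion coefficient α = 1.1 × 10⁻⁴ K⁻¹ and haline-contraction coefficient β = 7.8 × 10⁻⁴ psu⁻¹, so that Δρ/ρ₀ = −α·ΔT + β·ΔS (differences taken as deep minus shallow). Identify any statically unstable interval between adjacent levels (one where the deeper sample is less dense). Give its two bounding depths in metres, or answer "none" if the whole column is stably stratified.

156–210 m

Evaluate Δρ/ρ₀ = −αΔT + βΔS across each adjacent pair:
  156–210 m: −αΔT+βΔS = −(1.1 × 10⁻⁴)(-6.5)+(7.8 × 10⁻⁴)(-1.31) = -3.1 × 10⁻⁴ → UNSTABLE
  210–245 m: −αΔT+βΔS = −(1.1 × 10⁻⁴)(-4.6)+(7.8 × 10⁻⁴)(+0.33) = 7.6 × 10⁻⁴ → stable
  245–259 m: −αΔT+βΔS = −(1.1 × 10⁻⁴)(+12.8)+(7.8 × 10⁻⁴)(+2.20) = 3.1 × 10⁻⁴ → stable
The 156–210 m interval has Δρ < 0: lighter water underlies denser water.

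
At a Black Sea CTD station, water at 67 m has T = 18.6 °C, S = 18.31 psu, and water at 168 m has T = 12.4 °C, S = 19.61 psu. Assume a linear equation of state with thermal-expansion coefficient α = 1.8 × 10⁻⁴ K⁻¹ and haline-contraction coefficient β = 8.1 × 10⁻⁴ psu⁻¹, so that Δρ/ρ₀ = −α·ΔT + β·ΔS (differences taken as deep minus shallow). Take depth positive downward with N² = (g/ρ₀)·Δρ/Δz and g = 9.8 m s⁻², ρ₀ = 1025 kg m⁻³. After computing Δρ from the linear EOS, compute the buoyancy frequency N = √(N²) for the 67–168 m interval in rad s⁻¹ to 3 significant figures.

ΔT = -6.2 K, ΔS = +1.30 psu (deep − shallow).
Δρ/ρ₀ = −αΔT + βΔS = 1.116 × 10⁻³ + 1.053 × 10⁻³ = 2.169 × 10⁻³, so Δρ ≈ 2.223 kg m⁻³.
N² = (g/ρ₀)·Δρ/Δz = g·(Δρ/ρ₀)/Δz = 9.8 × 2.169 × 10⁻³ / 101 = 2.1046 × 10⁻⁴ s⁻².
N = √(2.1046 × 10⁻⁴) = 0.014507 rad s⁻¹ ≈ 0.0145 rad s⁻¹.

0.0145 rad s⁻¹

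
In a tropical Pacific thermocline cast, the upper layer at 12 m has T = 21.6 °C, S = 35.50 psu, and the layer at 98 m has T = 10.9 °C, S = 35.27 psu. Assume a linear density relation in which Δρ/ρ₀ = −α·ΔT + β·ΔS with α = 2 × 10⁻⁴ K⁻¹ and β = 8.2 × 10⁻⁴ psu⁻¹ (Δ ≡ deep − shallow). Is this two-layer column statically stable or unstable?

stable

ΔT = 10.9 − 21.6 = -10.7 K and ΔS = 35.27 − 35.50 = -0.23 psu (deep − shallow).
−αΔT = 2.14 × 10⁻³; βΔS = -1.886 × 10⁻⁴; sum Δρ/ρ₀ = 1.9514 × 10⁻³.
Δρ/ρ₀ > 0, so Δρ > 0: deeper water is denser → statically stable.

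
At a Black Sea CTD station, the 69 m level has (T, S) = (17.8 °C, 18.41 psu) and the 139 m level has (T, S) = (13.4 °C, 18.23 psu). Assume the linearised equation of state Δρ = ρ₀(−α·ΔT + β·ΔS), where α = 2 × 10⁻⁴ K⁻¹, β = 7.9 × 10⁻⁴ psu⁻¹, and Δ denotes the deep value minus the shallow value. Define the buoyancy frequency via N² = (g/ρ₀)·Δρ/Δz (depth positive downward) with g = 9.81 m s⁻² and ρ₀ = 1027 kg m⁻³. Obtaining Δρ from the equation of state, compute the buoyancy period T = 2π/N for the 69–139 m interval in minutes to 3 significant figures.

ΔT = -4.4 K, ΔS = -0.18 psu (deep − shallow).
Δρ/ρ₀ = −αΔT + βΔS = 8.80 × 10⁻⁴ − 1.422 × 10⁻⁴ = 7.378 × 10⁻⁴, so Δρ ≈ 0.7577 kg m⁻³.
N² = (g/ρ₀)·Δρ/Δz = g·(Δρ/ρ₀)/Δz = 9.81 × 7.378 × 10⁻⁴ / 70 = 1.0340 × 10⁻⁴ s⁻².
N = √(1.0340 × 10⁻⁴) = 0.010169 rad s⁻¹ → T = 2π/N = 617.88 s = 10.298 min ≈ 10.3 min.

10.3 min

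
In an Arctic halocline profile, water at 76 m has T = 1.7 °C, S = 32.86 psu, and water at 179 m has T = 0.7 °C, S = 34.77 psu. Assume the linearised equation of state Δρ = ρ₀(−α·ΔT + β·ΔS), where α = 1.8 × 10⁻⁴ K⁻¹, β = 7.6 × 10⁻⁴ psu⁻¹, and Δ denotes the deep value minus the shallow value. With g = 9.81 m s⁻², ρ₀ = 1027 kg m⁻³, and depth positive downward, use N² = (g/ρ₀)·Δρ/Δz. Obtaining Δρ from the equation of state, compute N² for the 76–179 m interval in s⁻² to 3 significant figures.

1.55 × 10⁻⁴ s⁻²

ΔT = -1.0 K, ΔS = +1.91 psu (deep − shallow).
Δρ/ρ₀ = −αΔT + βΔS = 1.80 × 10⁻⁴ + 1.4516 × 10⁻³ = 1.6316 × 10⁻³, so Δρ ≈ 1.676 kg m⁻³.
N² = (g/ρ₀)·Δρ/Δz = g·(Δρ/ρ₀)/Δz = 9.81 × 1.6316 × 10⁻³ / 103 = 1.5540 × 10⁻⁴ s⁻² ≈ 1.55 × 10⁻⁴ s⁻².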